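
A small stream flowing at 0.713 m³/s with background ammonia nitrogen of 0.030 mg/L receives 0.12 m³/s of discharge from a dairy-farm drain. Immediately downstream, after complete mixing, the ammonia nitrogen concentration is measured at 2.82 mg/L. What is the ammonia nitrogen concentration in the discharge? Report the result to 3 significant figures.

19.4 mg/L

Mass balance: 0.7130·0.03000 + 0.1200·Cₑ = 0.8330·2.820
→ Cₑ = (0.8330·2.820 − 0.7130·0.03000) / 0.1200 = 19.40 mg/L.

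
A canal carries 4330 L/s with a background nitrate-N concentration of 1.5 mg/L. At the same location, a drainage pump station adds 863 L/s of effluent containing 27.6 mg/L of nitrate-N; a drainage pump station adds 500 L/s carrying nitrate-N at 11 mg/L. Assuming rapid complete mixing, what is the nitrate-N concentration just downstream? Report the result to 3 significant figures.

6.29 mg/L

Conservation of mass: C = (4330·1.500 + 863.0·27.60 + 500.0·11.00) / 5693 = 35810/5693 = 6.291 mg/L.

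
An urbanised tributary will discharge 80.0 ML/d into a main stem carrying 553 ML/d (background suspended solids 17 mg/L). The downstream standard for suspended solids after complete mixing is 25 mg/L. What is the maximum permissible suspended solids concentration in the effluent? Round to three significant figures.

At the limit, (Qr·Cr + Qe·Cₑ)/(Qr + Qe) = 25:
Cₑ = (633.0·25 − 553.0·17.00) / 80.00 = 80.30 mg/L.

80.3 mg/L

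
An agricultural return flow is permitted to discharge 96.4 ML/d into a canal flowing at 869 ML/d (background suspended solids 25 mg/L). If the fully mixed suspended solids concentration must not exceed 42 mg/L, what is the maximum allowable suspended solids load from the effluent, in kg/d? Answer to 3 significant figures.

18800 kg/d

Mass balance at the limit: 869.0·25.00 + 96.40·Cₑ = 965.4·42 → Cₑ = 195.2 mg/L.
96.40 ML/d = 1.116 m³/s. Load = 1.116 m³/s × 195.2 g/m³ × 86 400 s/d = 18820 kg/d.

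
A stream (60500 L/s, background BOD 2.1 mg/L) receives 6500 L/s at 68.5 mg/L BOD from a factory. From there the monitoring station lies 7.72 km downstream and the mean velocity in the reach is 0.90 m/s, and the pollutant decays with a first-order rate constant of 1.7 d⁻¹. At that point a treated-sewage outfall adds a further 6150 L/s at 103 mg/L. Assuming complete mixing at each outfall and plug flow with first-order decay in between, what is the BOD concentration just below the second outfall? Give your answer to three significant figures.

Flow-weighted average: C = (60500·2.100 + 6500·68.50) / 67000 = 572300/67000 = 8.542 mg/L; combined flow 67000 L/s.
Travel time t = 7.72·1000 / 0.90 = 8578 s = 2.383 h.
Applying C = C₀e^(−kt): 8.542 × 0.8447 = 7.215 mg/L.
At the second outfall, C = (67000·7.215 + 6150·103.0) / (67000 + 6150) = 15.27 mg/L.

15.3 mg/L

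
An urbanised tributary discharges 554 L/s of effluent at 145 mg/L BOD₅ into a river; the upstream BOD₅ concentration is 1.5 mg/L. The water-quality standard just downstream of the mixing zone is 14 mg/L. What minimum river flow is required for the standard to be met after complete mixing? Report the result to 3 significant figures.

Set C_mix = 14: (Q·1.500 + 554.0·145.0) / (Q + 554.0) = 14
→ Q = 554.0·(145.0 − 14)/(14 − 1.500) = 5806 L/s.

5810 L/s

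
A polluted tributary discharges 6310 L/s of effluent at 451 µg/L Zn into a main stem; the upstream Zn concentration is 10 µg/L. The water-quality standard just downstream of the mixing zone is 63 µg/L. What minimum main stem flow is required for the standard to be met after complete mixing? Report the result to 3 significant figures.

46200 L/s

Set C_mix = 63: (Q·10.00 + 6310·451.0) / (Q + 6310) = 63
→ Q = 6310·(451.0 − 63)/(63 − 10.00) = 46190 L/s.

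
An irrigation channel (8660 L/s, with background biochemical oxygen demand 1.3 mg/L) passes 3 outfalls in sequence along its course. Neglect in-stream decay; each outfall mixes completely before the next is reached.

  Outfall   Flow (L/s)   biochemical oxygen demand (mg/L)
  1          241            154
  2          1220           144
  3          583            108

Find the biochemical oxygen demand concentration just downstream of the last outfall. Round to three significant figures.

26.8 mg/L

Outfall 1: combined Q = 8901 L/s; C = (8660·1.300 + 241.0·154.0)/8901 = 5.434 mg/L.
Outfall 2: combined Q = 10120 L/s; C = (8901·5.434 + 1220·144.0)/10120 = 22.14 mg/L.
Outfall 3: combined Q = 10700 L/s; C = (10120·22.14 + 583.0·108.0)/10700 = 26.81 mg/L.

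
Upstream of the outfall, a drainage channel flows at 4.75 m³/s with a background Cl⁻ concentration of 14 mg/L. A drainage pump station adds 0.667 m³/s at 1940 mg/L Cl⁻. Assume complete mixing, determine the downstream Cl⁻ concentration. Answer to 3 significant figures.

Mass balance: C = (4.750·14.00 + 0.6670·1940) / 5.417 = 1360/5.417 = 251.2 mg/L.

251 mg/L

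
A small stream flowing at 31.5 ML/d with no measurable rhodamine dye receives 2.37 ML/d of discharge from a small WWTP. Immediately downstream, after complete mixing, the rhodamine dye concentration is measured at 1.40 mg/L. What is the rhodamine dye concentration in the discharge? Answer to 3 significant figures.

Mass balance: 31.50·0 + 2.370·Cₑ = 33.87·1.400
→ Cₑ = (33.87·1.400 − 31.50·0) / 2.370 = 20.01 mg/L.

20.0 mg/L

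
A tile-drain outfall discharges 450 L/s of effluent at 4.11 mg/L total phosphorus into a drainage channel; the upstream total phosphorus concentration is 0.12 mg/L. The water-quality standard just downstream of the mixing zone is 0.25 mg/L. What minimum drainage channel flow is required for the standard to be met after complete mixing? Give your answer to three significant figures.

13400 L/s

Set C_mix = 0.25: (Q·0.1200 + 450.0·4.110) / (Q + 450.0) = 0.25
→ Q = 450.0·(4.110 − 0.25)/(0.25 − 0.1200) = 13360 L/s.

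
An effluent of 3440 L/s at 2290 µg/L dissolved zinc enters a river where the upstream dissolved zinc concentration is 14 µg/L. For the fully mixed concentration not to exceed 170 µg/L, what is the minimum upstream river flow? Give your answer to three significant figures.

Set C_mix = 170: (Q·14.00 + 3440·2290) / (Q + 3440) = 170
→ Q = 3440·(2290 − 170)/(170 − 14.00) = 46750 L/s.

46700 L/s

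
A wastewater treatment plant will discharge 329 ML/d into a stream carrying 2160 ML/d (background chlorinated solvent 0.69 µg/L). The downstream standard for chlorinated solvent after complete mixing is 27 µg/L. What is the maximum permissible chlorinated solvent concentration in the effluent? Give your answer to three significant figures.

200 µg/L

At the limit, (Qr·Cr + Qe·Cₑ)/(Qr + Qe) = 27:
Cₑ = (2489·27 − 2160·0.6900) / 329.0 = 199.7 µg/L.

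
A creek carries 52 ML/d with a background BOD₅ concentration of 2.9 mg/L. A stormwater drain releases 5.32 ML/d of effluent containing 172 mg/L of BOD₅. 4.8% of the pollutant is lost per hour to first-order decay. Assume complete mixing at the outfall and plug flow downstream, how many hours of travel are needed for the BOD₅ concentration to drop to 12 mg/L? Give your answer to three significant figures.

8.90 h

Mass balance: C = (52.00·2.900 + 5.320·172.0) / 57.32 = 1066/57.32 = 18.59 mg/L.
4.8%/h lost → k = −ln(1 − 0.048) = 0.04919 h⁻¹.
18.59·exp(−k·t) = 12 → t = ln(18.59/12)/k = 32050 s = 8.903 h.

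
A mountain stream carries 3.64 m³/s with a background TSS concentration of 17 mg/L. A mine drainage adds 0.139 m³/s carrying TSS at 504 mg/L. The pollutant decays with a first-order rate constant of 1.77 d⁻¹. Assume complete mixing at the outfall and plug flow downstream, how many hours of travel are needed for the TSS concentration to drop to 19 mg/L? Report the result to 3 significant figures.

After mixing, C = (3.640·17.00 + 0.1390·504.0) / 3.779 = 131.9/3.779 = 34.91 mg/L.
34.91·exp(−k·t) = 19 → t = ln(34.91/19)/k = 29700 s = 8.250 h.

8.25 h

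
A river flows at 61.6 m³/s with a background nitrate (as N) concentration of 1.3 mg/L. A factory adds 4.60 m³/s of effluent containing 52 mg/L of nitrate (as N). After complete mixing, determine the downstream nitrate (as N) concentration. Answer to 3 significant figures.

Flow-weighted average: C = (61.60·1.300 + 4.600·52.00) / 66.20 = 319.3/66.20 = 4.823 mg/L.

4.82 mg/L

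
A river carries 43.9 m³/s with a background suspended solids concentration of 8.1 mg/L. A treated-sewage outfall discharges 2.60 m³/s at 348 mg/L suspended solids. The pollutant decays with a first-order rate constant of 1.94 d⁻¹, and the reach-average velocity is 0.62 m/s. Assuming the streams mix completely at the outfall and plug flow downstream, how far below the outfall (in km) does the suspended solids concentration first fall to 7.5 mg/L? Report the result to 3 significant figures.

35.5 km

Flow-weighted average: C = (43.90·8.100 + 2.600·348.0) / 46.50 = 1260/46.50 = 27.11 mg/L.
Set 27.11·exp(−k·t) = 7.5 → t = ln(27.11/7.5)/k = 57220 s = 15.89 h.
Distance = v·t = 0.62·57220 = 35480 m = 35.48 km.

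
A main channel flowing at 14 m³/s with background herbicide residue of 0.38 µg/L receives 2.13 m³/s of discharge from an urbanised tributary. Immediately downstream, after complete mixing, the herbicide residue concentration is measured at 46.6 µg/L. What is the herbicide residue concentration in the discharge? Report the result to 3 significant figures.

350 µg/L

Mass balance: 14.00·0.3800 + 2.130·Cₑ = 16.13·46.60
→ Cₑ = (16.13·46.60 − 14.00·0.3800) / 2.130 = 350.4 µg/L.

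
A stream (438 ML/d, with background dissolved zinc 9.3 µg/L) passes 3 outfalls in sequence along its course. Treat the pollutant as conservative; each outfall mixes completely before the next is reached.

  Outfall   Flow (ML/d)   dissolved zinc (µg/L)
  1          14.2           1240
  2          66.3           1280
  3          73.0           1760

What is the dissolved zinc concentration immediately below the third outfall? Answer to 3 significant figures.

Outfall 1: combined Q = 452.2 ML/d; C = (438.0·9.300 + 14.20·1240)/452.2 = 47.95 µg/L.
Outfall 2: combined Q = 518.5 ML/d; C = (452.2·47.95 + 66.30·1280)/518.5 = 205.5 µg/L.
Outfall 3: combined Q = 591.5 ML/d; C = (518.5·205.5 + 73.00·1760)/591.5 = 397.3 µg/L.

397 µg/L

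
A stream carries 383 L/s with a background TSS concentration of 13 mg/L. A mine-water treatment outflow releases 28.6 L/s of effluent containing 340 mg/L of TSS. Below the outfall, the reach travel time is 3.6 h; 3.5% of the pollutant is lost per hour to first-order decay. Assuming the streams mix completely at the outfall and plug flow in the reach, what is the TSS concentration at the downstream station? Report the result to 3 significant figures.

Mixed concentration C = ΣQC/ΣQ = (383.0·13.00 + 28.60·340.0) / 411.6 = 14700/411.6 = 35.72 mg/L.
3.5%/h lost → k = −ln(1 − 0.035) = 0.03563 h⁻¹.
Decay over the reach: 35.72·exp(−kt) = 35.72·0.8796 = 31.42 mg/L.

31.4 mg/L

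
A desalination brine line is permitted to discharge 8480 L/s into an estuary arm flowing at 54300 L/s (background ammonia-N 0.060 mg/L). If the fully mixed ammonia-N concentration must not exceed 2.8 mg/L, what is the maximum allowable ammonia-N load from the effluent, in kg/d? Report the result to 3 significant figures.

14900 kg/d

Mass balance at the limit: 54300·0.06000 + 8480·Cₑ = 62780·2.8 → Cₑ = 20.35 mg/L.
8480 L/s = 8.480 m³/s. Load = 8.480 m³/s × 20.35 g/m³ × 86 400 s/d = 14910 kg/d.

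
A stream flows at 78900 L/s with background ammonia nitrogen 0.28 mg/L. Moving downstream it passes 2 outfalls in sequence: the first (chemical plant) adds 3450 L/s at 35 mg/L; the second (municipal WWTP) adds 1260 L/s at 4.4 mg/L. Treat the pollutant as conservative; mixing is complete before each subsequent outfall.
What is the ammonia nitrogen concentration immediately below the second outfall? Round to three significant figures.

After outfall 1: Q = 78900 + 3450 = 82350 L/s; C = (78900·0.2800 + 3450·35.00)/82350 = 1.735 mg/L.
After outfall 2: Q = 82350 + 1260 = 83610 L/s; C = (82350·1.735 + 1260·4.400)/83610 = 1.775 mg/L.

1.77 mg/L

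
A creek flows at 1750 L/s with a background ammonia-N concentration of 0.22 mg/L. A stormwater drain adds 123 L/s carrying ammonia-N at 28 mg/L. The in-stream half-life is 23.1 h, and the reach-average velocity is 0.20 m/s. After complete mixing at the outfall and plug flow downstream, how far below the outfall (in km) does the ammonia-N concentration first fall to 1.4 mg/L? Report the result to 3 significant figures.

9.08 km

Mixed concentration C = ΣQC/ΣQ = (1750·0.2200 + 123.0·28.00) / 1873 = 3829/1873 = 2.044 mg/L.
Half-life 23.1 h → k = ln 2 / 23.1 = 0.03001 h⁻¹ = 0.7202 d⁻¹.
Set 2.044·exp(−k·t) = 1.4 → t = ln(2.044/1.4)/k = 45420 s = 12.62 h.
Distance = v·t = 0.20·45420 = 9084 m = 9.084 km.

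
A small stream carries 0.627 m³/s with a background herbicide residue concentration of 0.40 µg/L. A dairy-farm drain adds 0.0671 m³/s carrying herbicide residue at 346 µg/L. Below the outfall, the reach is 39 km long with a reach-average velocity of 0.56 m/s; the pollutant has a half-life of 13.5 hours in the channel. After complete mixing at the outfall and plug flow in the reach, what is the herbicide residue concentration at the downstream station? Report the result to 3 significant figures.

Flow-weighted average: C = (0.6270·0.4000 + 0.06710·346.0) / 0.6941 = 23.47/0.6941 = 33.81 µg/L.
Travel time t = 39·1000 / 0.56 = 69640 s = 19.35 h.
Half-life 13.5 h → k = ln 2 / 13.5 = 0.05134 h⁻¹ = 1.232 d⁻¹.
Decay over the reach: 33.81·exp(−kt) = 33.81·0.3704 = 12.52 µg/L.

12.5 µg/L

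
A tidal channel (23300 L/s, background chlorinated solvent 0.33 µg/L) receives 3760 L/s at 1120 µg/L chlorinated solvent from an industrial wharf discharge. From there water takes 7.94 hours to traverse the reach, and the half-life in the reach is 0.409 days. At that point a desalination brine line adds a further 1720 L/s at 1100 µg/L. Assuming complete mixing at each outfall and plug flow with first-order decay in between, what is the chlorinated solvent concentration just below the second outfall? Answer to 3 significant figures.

149 µg/L

Conservation of mass: C = (23300·0.3300 + 3760·1120) / 27060 = 4219000/27060 = 155.9 µg/L; combined flow 27060 L/s.
Half-life 0.409 d → k = ln 2 / 0.409 = 1.695 d⁻¹.
Applying C = C₀e^(−kt): 155.9 × 0.5708 = 89.00 µg/L.
At the second outfall, C = (27060·89.00 + 1720·1100) / (27060 + 1720) = 149.4 µg/L.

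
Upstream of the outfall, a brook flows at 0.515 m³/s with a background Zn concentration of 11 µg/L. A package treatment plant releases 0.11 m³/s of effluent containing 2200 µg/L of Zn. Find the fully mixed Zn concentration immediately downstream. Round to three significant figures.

396 µg/L

After mixing, C = (0.5150·11.00 + 0.1100·2200) / 0.6250 = 247.7/0.6250 = 396.3 µg/L.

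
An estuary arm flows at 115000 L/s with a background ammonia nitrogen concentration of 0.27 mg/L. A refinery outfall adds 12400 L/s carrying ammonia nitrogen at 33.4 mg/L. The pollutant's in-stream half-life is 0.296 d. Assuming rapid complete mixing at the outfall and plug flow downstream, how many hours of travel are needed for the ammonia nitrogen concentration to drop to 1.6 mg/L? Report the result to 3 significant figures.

Flow-weighted average: C = (115000·0.2700 + 12400·33.40) / 127400 = 445200/127400 = 3.495 mg/L.
Half-life 0.296 d → k = ln 2 / 0.296 = 2.342 d⁻¹.
3.495·exp(−k·t) = 1.6 → t = ln(3.495/1.6)/k = 28820 s = 8.007 h.

8.01 h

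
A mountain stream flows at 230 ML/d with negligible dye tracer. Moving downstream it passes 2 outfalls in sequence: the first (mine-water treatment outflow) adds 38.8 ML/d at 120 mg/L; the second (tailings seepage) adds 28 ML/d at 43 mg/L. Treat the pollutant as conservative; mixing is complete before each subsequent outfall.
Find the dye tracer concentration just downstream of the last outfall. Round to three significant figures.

19.7 mg/L

Below outfall 1: Q → 268.8 ML/d, C = (230.0·0 + 38.80·120.0)/268.8 = 17.32 mg/L.
Below outfall 2: Q → 296.8 ML/d, C = (268.8·17.32 + 28.00·43.00)/296.8 = 19.74 mg/L.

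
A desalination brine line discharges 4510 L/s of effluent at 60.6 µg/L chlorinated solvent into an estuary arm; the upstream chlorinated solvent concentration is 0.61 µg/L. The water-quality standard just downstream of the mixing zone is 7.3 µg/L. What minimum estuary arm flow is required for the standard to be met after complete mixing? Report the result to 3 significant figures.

35900 L/s

Set C_mix = 7.3: (Q·0.6100 + 4510·60.60) / (Q + 4510) = 7.3
→ Q = 4510·(60.60 − 7.3)/(7.3 − 0.6100) = 35930 L/s.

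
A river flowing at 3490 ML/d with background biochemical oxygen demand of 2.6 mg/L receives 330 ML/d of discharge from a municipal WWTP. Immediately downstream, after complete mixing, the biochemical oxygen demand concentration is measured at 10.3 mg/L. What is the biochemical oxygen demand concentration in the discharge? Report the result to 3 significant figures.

91.7 mg/L

Mass balance: 3490·2.600 + 330.0·Cₑ = 3820·10.30
→ Cₑ = (3820·10.30 − 3490·2.600) / 330.0 = 91.73 mg/L.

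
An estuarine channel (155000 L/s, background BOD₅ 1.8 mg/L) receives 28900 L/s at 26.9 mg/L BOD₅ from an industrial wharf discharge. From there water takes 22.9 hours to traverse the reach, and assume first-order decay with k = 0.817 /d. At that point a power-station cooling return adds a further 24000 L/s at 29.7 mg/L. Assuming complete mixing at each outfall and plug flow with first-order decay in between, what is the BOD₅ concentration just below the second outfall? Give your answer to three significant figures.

5.76 mg/L

Flow-weighted average: C = (155000·1.800 + 28900·26.90) / 183900 = 1056000/183900 = 5.744 mg/L; combined flow 183900 L/s.
First-order decay: C = 5.744·exp(−k·t) = 5.744·0.4586 = 2.634 mg/L.
At the second outfall, C = (183900·2.634 + 24000·29.70) / (183900 + 24000) = 5.759 mg/L.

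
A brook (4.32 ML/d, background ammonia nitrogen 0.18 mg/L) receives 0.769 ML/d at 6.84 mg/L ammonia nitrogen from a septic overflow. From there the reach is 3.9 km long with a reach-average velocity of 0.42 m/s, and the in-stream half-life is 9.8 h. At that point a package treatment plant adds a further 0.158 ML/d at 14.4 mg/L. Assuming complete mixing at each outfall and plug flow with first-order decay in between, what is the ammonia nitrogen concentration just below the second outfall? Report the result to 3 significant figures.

1.39 mg/L

After mixing, C = (4.320·0.1800 + 0.7690·6.840) / 5.089 = 6.038/5.089 = 1.186 mg/L; combined flow 5.089 ML/d.
Travel time t = 3.9·1000 / 0.42 = 9286 s = 2.579 h.
Half-life 9.8 h → k = ln 2 / 9.8 = 0.07073 h⁻¹ = 1.698 d⁻¹.
First-order decay: C = 1.186·exp(−k·t) = 1.186·0.8332 = 0.9885 mg/L.
Second outfall: C = (5.089·0.9885 + 0.1580·14.40)/5.247 = 1.392 mg/L.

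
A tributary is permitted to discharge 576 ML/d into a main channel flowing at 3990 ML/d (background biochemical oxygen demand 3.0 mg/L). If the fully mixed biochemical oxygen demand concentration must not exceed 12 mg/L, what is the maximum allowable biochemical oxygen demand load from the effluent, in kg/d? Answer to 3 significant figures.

Mass balance at the limit: 3990·3.000 + 576.0·Cₑ = 4566·12 → Cₑ = 74.34 mg/L.
576.0 ML/d = 6.667 m³/s. Load = 6.667 m³/s × 74.34 g/m³ × 86 400 s/d = 42820 kg/d.

42800 kg/d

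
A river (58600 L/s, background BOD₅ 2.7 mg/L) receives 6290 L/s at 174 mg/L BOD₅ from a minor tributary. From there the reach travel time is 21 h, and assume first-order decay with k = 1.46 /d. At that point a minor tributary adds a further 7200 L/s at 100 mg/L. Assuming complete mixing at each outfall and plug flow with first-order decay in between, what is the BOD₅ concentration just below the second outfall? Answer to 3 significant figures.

14.8 mg/L

After mixing, C = (58600·2.700 + 6290·174.0) / 64890 = 1253000/64890 = 19.30 mg/L; combined flow 64890 L/s.
Applying C = C₀e^(−kt): 19.30 × 0.2787 = 5.381 mg/L.
At the second outfall, C = (64890·5.381 + 7200·100.0) / (64890 + 7200) = 14.83 mg/L.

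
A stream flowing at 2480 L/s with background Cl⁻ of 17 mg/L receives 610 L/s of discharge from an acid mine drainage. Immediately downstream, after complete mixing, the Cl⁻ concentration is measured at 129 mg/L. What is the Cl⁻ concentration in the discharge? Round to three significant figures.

584 mg/L

Mass balance: 2480·17.00 + 610.0·Cₑ = 3090·129.0
→ Cₑ = (3090·129.0 − 2480·17.00) / 610.0 = 584.3 mg/L.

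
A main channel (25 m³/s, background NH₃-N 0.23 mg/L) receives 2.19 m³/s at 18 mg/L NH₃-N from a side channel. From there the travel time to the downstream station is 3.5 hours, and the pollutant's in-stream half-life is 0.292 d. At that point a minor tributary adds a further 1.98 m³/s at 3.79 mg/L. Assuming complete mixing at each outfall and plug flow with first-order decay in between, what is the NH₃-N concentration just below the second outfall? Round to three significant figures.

1.35 mg/L

Flow-weighted average: C = (25.00·0.2300 + 2.190·18.00) / 27.19 = 45.17/27.19 = 1.661 mg/L; combined flow 27.19 m³/s.
Half-life 0.292 d → k = ln 2 / 0.292 = 2.374 d⁻¹.
Decay over the reach: 1.661·exp(−kt) = 1.661·0.7074 = 1.175 mg/L.
At the second outfall, C = (27.19·1.175 + 1.980·3.790) / (27.19 + 1.980) = 1.353 mg/L.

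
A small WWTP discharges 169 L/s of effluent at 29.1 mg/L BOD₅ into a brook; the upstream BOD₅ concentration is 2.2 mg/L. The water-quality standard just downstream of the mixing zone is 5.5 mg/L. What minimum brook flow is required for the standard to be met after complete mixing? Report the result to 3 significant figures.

Set C_mix = 5.5: (Q·2.200 + 169.0·29.10) / (Q + 169.0) = 5.5
→ Q = 169.0·(29.10 − 5.5)/(5.5 − 2.200) = 1209 L/s.

1210 L/s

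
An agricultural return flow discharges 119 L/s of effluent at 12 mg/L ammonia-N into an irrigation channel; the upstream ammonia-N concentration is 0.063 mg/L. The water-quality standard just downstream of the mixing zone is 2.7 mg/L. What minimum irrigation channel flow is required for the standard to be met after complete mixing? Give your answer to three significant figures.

420 L/s

Set C_mix = 2.7: (Q·0.06300 + 119.0·12.00) / (Q + 119.0) = 2.7
→ Q = 119.0·(12.00 − 2.7)/(2.7 − 0.06300) = 419.7 L/s.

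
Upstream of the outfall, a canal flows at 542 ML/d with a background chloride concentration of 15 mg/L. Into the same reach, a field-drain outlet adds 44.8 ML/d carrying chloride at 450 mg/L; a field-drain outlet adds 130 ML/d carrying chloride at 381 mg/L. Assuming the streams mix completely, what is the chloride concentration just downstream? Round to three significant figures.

Mixed concentration C = ΣQC/ΣQ = (542.0·15.00 + 44.80·450.0 + 130.0·381.0) / 716.8 = 77820/716.8 = 108.6 mg/L.

109 mg/L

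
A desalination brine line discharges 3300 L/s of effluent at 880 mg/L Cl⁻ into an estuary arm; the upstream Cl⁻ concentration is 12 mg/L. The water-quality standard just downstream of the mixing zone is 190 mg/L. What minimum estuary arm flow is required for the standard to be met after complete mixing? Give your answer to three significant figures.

Set C_mix = 190: (Q·12.00 + 3300·880.0) / (Q + 3300) = 190
→ Q = 3300·(880.0 − 190)/(190 − 12.00) = 12790 L/s.

12800 L/s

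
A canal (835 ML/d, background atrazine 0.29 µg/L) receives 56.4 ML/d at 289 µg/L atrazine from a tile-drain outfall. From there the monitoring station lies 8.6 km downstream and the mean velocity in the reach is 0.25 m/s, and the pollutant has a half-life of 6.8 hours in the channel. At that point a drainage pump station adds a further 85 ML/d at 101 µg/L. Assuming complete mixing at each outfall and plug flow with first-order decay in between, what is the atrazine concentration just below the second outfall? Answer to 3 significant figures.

15.2 µg/L

After mixing, C = (835.0·0.2900 + 56.40·289.0) / 891.4 = 16540/891.4 = 18.56 µg/L; combined flow 891.4 ML/d.
Travel time t = 8.6·1000 / 0.25 = 34400 s = 9.556 h.
Half-life 6.8 h → k = ln 2 / 6.8 = 0.1019 h⁻¹ = 2.446 d⁻¹.
Applying C = C₀e^(−kt): 18.56 × 0.3776 = 7.006 µg/L.
At the second outfall, C = (891.4·7.006 + 85.00·101.0) / (891.4 + 85.00) = 15.19 µg/L.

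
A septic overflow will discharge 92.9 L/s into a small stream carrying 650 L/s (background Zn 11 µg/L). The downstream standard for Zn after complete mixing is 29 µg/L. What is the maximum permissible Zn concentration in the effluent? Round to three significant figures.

At the limit, (Qr·Cr + Qe·Cₑ)/(Qr + Qe) = 29:
Cₑ = (742.9·29 − 650.0·11.00) / 92.90 = 154.9 µg/L.

155 µg/L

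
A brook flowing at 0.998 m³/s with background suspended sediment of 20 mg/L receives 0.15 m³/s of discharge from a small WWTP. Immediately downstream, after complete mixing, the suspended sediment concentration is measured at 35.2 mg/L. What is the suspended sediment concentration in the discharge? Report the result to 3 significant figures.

Mass balance: 0.9980·20.00 + 0.1500·Cₑ = 1.148·35.20
→ Cₑ = (1.148·35.20 − 0.9980·20.00) / 0.1500 = 136.3 mg/L.

136 mg/L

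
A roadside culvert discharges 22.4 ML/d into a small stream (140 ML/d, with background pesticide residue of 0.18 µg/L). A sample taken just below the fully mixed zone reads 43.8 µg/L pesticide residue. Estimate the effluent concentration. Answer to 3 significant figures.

Mass balance: 140.0·0.1800 + 22.40·Cₑ = 162.4·43.80
→ Cₑ = (162.4·43.80 − 140.0·0.1800) / 22.40 = 316.4 µg/L.

316 µg/L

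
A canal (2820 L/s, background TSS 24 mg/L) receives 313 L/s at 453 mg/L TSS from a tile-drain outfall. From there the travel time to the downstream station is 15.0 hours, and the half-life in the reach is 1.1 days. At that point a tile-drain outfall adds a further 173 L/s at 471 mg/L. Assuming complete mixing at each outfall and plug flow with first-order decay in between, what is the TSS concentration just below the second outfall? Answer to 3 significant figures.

67.4 mg/L

Flow-weighted average: C = (2820·24.00 + 313.0·453.0) / 3133 = 209500/3133 = 66.86 mg/L; combined flow 3133 L/s.
Half-life 1.1 d → k = ln 2 / 1.1 = 0.6301 d⁻¹.
Decay over the reach: 66.86·exp(−kt) = 66.86·0.6745 = 45.09 mg/L.
At the second outfall, C = (3133·45.09 + 173.0·471.0) / (3133 + 173.0) = 67.38 mg/L.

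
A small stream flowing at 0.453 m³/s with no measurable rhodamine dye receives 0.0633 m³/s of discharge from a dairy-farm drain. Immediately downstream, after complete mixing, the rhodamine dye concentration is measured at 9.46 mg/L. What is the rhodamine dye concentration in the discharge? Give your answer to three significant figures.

Mass balance: 0.4530·0 + 0.06330·Cₑ = 0.5163·9.460
→ Cₑ = (0.5163·9.460 − 0.4530·0) / 0.06330 = 77.16 mg/L.

77.2 mg/L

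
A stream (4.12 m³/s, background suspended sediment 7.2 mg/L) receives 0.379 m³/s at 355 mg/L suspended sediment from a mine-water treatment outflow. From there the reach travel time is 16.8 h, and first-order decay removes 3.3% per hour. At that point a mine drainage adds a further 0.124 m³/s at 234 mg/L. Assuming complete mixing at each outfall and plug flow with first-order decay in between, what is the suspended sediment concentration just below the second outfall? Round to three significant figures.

26.5 mg/L

Mass balance: C = (4.120·7.200 + 0.3790·355.0) / 4.499 = 164.2/4.499 = 36.50 mg/L; combined flow 4.499 m³/s.
3.3%/h lost → k = −ln(1 − 0.033) = 0.03356 h⁻¹.
After decay, C = 36.50 × e^(−kt) = 36.50 × 0.5691 = 20.77 mg/L.
At the second outfall, C = (4.499·20.77 + 0.1240·234.0) / (4.499 + 0.1240) = 26.49 mg/L.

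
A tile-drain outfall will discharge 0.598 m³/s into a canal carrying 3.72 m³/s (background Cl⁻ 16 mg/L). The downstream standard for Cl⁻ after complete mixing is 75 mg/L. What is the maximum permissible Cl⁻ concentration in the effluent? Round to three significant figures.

442 mg/L

At the limit, (Qr·Cr + Qe·Cₑ)/(Qr + Qe) = 75:
Cₑ = (4.318·75 − 3.720·16.00) / 0.5980 = 442.0 mg/L.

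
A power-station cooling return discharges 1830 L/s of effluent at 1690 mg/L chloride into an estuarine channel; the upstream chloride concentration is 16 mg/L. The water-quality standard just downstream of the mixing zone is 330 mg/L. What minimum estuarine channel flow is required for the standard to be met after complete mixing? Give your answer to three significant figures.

Set C_mix = 330: (Q·16.00 + 1830·1690) / (Q + 1830) = 330
→ Q = 1830·(1690 − 330)/(330 − 16.00) = 7926 L/s.

7930 L/s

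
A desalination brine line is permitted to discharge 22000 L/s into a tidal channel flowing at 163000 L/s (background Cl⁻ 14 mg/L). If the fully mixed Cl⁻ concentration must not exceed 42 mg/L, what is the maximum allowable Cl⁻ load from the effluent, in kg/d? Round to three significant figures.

474000 kg/d

Mass balance at the limit: 163000·14.00 + 22000·Cₑ = 185000·42 → Cₑ = 249.5 mg/L.
22000 L/s = 22.00 m³/s. Load = 22.00 m³/s × 249.5 g/m³ × 86 400 s/d = 474200 kg/d.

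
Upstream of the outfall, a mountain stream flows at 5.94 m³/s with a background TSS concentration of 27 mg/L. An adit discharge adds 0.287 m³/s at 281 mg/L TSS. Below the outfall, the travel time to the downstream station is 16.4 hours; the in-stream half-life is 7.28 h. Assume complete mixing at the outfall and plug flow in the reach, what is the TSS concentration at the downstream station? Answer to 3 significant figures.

Conservation of mass: C = (5.940·27.00 + 0.2870·281.0) / 6.227 = 241.0/6.227 = 38.71 mg/L.
Half-life 7.28 h → k = ln 2 / 7.28 = 0.09521 h⁻¹ = 2.285 d⁻¹.
After decay, C = 38.71 × e^(−kt) = 38.71 × 0.2098 = 8.122 mg/L.

8.12 mg/L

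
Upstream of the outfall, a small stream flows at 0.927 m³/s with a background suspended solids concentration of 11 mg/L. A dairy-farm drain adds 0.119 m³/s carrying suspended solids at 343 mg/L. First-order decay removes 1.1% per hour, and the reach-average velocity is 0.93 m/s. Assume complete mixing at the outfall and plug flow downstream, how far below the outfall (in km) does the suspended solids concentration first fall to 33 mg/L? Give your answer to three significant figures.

Mixed concentration C = ΣQC/ΣQ = (0.9270·11.00 + 0.1190·343.0) / 1.046 = 51.01/1.046 = 48.77 mg/L.
1.1%/h lost → k = −ln(1 − 0.011) = 0.01106 h⁻¹.
Set 48.77·exp(−k·t) = 33 → t = ln(48.77/33)/k = 127100 s = 35.32 h.
Distance = v·t = 0.93·127100 = 118200 m = 118.2 km.

118 km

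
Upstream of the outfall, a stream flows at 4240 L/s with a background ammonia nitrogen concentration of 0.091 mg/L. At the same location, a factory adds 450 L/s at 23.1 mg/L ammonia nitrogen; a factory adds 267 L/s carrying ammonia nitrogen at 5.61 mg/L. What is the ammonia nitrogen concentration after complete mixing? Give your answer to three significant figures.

Mixed concentration C = ΣQC/ΣQ = (4240·0.09100 + 450.0·23.10 + 267.0·5.610) / 4957 = 12280/4957 = 2.477 mg/L.

2.48 mg/L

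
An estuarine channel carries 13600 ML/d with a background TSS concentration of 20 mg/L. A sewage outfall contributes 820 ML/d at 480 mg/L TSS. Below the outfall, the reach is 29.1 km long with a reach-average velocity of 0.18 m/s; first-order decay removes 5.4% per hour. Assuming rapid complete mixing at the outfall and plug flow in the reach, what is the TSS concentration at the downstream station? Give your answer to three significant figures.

Mass balance: C = (13600·20.00 + 820.0·480.0) / 14420 = 665600/14420 = 46.16 mg/L.
Travel time t = 29.1·1000 / 0.18 = 161700 s = 44.91 h.
5.4%/h lost → k = −ln(1 − 0.054) = 0.05551 h⁻¹.
Decay over the reach: 46.16·exp(−kt) = 46.16·0.08267 = 3.816 mg/L.

3.82 mg/L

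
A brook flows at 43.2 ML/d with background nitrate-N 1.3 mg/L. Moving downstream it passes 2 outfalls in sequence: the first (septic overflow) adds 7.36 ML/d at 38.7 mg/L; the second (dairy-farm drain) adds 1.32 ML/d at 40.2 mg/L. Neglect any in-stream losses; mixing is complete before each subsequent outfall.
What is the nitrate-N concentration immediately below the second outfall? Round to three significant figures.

Outfall 1: combined Q = 50.56 ML/d; C = (43.20·1.300 + 7.360·38.70)/50.56 = 6.744 mg/L.
Outfall 2: combined Q = 51.88 ML/d; C = (50.56·6.744 + 1.320·40.20)/51.88 = 7.596 mg/L.

7.60 mg/L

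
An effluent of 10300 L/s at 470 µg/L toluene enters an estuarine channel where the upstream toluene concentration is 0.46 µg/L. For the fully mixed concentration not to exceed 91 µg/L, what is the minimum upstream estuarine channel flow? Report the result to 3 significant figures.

43100 L/s

Set C_mix = 91: (Q·0.4600 + 10300·470.0) / (Q + 10300) = 91
→ Q = 10300·(470.0 − 91)/(91 − 0.4600) = 43120 L/s.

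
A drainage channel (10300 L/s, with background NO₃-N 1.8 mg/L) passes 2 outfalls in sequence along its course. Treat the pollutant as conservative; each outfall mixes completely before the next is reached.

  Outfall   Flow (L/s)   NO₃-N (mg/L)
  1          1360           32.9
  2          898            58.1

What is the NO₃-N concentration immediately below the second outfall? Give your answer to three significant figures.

9.19 mg/L

Below outfall 1: Q → 11660 L/s, C = (10300·1.800 + 1360·32.90)/11660 = 5.427 mg/L.
Below outfall 2: Q → 12560 L/s, C = (11660·5.427 + 898.0·58.10)/12560 = 9.194 mg/L.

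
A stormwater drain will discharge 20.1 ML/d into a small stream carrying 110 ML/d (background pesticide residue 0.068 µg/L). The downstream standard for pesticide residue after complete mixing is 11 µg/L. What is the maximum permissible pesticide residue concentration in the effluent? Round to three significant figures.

70.8 µg/L

At the limit, (Qr·Cr + Qe·Cₑ)/(Qr + Qe) = 11:
Cₑ = (130.1·11 − 110.0·0.06800) / 20.10 = 70.83 µg/L.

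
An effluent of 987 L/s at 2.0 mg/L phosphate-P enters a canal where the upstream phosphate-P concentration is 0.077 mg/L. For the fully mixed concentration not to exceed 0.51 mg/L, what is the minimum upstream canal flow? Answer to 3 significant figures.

Set C_mix = 0.51: (Q·0.07700 + 987.0·2.000) / (Q + 987.0) = 0.51
→ Q = 987.0·(2.000 − 0.51)/(0.51 − 0.07700) = 3396 L/s.

3400 L/s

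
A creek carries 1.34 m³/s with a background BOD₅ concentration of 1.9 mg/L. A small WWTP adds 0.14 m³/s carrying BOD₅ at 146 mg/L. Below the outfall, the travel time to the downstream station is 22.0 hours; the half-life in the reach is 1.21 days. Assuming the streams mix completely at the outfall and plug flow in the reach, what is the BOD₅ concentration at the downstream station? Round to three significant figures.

Mass balance: C = (1.340·1.900 + 0.1400·146.0) / 1.480 = 22.99/1.480 = 15.53 mg/L.
Half-life 1.21 d → k = ln 2 / 1.21 = 0.5728 d⁻¹.
Decay over the reach: 15.53·exp(−kt) = 15.53·0.5915 = 9.186 mg/L.

9.19 mg/L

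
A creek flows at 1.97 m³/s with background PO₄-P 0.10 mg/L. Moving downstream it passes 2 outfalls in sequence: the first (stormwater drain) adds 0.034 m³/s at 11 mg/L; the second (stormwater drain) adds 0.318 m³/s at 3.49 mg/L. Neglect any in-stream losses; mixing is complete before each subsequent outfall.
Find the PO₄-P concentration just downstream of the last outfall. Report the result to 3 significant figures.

0.724 mg/L

Below outfall 1: Q → 2.004 m³/s, C = (1.970·0.1000 + 0.03400·11.00)/2.004 = 0.2849 mg/L.
Below outfall 2: Q → 2.322 m³/s, C = (2.004·0.2849 + 0.3180·3.490)/2.322 = 0.7239 mg/L.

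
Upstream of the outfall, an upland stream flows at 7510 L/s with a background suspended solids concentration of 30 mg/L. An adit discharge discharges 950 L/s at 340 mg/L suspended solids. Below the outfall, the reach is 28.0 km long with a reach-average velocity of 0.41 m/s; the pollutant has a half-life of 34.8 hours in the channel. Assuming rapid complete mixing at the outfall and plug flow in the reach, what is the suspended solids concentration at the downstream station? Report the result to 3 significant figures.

Mixed concentration C = ΣQC/ΣQ = (7510·30.00 + 950.0·340.0) / 8460 = 548300/8460 = 64.81 mg/L.
Travel time t = 28.0·1000 / 0.41 = 68290 s = 18.97 h.
Half-life 34.8 h → k = ln 2 / 34.8 = 0.01992 h⁻¹ = 0.4780 d⁻¹.
After decay, C = 64.81 × e^(−kt) = 64.81 × 0.6853 = 44.42 mg/L.

44.4 mg/L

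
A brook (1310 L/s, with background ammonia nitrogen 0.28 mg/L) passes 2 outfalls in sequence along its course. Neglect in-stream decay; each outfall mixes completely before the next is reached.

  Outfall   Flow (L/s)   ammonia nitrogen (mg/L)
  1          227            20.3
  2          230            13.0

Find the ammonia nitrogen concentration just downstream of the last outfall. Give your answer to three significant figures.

4.51 mg/L

Below outfall 1: Q → 1537 L/s, C = (1310·0.2800 + 227.0·20.30)/1537 = 3.237 mg/L.
Below outfall 2: Q → 1767 L/s, C = (1537·3.237 + 230.0·13.00)/1767 = 4.508 mg/L.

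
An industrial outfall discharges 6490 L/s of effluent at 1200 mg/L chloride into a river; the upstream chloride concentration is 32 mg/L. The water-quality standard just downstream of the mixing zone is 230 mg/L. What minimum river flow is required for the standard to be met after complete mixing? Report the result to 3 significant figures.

Set C_mix = 230: (Q·32.00 + 6490·1200) / (Q + 6490) = 230
→ Q = 6490·(1200 − 230)/(230 − 32.00) = 31790 L/s.

31800 L/s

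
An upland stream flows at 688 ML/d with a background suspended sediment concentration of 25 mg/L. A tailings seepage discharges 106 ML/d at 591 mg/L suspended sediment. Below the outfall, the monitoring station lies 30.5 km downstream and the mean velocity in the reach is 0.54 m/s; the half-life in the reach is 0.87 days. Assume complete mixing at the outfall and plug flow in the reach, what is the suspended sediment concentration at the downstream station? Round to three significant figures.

Conservation of mass: C = (688.0·25.00 + 106.0·591.0) / 794.0 = 79850/794.0 = 100.6 mg/L.
Travel time t = 30.5·1000 / 0.54 = 56480 s = 15.69 h.
Half-life 0.87 d → k = ln 2 / 0.87 = 0.7967 d⁻¹.
After decay, C = 100.6 × e^(−kt) = 100.6 × 0.5940 = 59.74 mg/L.

59.7 mg/L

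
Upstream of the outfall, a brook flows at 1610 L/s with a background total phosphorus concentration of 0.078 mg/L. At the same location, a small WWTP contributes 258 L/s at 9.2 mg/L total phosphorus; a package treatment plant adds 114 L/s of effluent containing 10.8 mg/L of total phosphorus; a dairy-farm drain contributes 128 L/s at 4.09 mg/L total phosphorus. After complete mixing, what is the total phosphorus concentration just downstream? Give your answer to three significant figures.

Conservation of mass: C = (1610·0.07800 + 258.0·9.200 + 114.0·10.80 + 128.0·4.090) / 2110 = 4254/2110 = 2.016 mg/L.

2.02 mg/L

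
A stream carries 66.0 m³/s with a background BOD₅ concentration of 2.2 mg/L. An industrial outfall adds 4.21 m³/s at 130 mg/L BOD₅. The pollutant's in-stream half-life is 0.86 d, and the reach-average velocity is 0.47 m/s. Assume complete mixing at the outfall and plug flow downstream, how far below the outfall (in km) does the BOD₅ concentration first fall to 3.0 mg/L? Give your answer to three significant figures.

Flow-weighted average: C = (66.00·2.200 + 4.210·130.0) / 70.21 = 692.5/70.21 = 9.863 mg/L.
Half-life 0.86 d → k = ln 2 / 0.86 = 0.8060 d⁻¹.
Set 9.863·exp(−k·t) = 3.0 → t = ln(9.863/3.0)/k = 127600 s = 35.44 h.
Distance = v·t = 0.47·127600 = 59970 m = 59.97 km.

60.0 km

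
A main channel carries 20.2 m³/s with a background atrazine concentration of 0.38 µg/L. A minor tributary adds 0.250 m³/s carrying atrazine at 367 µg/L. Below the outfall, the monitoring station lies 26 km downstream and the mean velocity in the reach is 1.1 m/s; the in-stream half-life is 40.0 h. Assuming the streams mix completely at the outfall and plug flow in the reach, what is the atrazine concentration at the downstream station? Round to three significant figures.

Flow-weighted average: C = (20.20·0.3800 + 0.2500·367.0) / 20.45 = 99.43/20.45 = 4.862 µg/L.
Travel time t = 26·1000 / 1.1 = 23640 s = 6.566 h.
Half-life 40.0 h → k = ln 2 / 40.0 = 0.01733 h⁻¹ = 0.4159 d⁻¹.
Decay over the reach: 4.862·exp(−kt) = 4.862·0.8925 = 4.339 µg/L.

4.34 µg/L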